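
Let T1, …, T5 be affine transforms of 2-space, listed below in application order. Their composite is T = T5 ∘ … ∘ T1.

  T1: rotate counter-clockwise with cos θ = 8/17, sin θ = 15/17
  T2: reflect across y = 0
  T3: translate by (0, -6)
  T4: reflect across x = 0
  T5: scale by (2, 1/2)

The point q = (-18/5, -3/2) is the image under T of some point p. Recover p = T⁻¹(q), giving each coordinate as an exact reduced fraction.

T1 = [8/17 -15/17 0; 15/17 8/17 0; 0 0 1]
T2·T1 = [8/17 -15/17 0; -15/17 -8/17 0; 0 0 1]
T3·…·T1 = [8/17 -15/17 0; -15/17 -8/17 -6; 0 0 1]
T4·…·T1 = [-8/17 15/17 0; -15/17 -8/17 -6; 0 0 1]
T5·…·T1 = [-16/17 30/17 0; -15/34 -4/17 -3; 0 0 1]
det M = 1; M⁻¹ = [-4/17 -30/17 -90/17; 15/34 -16/17 -48/17; 0 0 1]
M⁻¹ · (-18/5, -3/2)ᵀ = (-9/5, -3)ᵀ

p = (-9/5, -3)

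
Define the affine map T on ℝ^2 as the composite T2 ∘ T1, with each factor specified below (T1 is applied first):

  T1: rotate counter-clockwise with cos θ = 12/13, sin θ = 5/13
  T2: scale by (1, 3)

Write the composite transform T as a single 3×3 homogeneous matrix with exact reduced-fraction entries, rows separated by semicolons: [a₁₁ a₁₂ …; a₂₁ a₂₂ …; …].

T = [12/13 -5/13 0; 15/13 36/13 0; 0 0 1]

T1 = [12/13 -5/13 0; 5/13 12/13 0; 0 0 1]
T2·T1 = [12/13 -5/13 0; 15/13 36/13 0; 0 0 1]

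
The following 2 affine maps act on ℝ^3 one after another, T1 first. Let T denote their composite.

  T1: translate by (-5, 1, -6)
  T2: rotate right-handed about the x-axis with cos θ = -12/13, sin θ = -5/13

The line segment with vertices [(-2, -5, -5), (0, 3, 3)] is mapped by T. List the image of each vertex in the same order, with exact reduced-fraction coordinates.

T1 translate by (-5, 1, -6): (-2, -5, -5) → (-7, -4, -11); (0, 3, 3) → (-5, 4, -3)
T2 rotate right-handed about the x-axis with cos θ = -12/13, sin θ = -5/13: (-7, -4, -11) → (-7, -7/13, 152/13); (-5, 4, -3) → (-5, -63/13, 16/13)

image vertices: (-7, -7/13, 152/13), (-5, -63/13, 16/13)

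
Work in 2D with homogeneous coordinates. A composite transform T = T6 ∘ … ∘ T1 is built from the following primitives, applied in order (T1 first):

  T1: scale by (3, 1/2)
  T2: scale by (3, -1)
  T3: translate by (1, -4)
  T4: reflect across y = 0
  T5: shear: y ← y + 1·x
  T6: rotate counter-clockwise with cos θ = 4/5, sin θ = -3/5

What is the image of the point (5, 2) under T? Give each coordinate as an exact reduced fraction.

T1 scale by (3, 1/2): (5, 2) → (15, 1)
T2 scale by (3, -1): (15, 1) → (45, -1)
T3 translate by (1, -4): (45, -1) → (46, -5)
T4 reflect across y = 0: (46, -5) → (46, 5)
T5 shear: y ← y + 1·x: (46, 5) → (46, 51)
T6 rotate counter-clockwise with cos θ = 4/5, sin θ = -3/5: (46, 51) → (337/5, 66/5)

T(p) = (337/5, 66/5)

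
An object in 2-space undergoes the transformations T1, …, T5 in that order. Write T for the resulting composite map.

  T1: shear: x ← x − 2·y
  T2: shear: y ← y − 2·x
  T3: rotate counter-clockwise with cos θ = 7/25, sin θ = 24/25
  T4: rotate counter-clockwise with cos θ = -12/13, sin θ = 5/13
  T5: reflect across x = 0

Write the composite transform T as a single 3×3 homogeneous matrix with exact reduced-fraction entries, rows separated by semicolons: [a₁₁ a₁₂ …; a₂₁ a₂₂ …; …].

T = [142/65 -1673/325 0; 31/65 -514/325 0; 0 0 1]

T1 = [1 -2 0; 0 1 0; 0 0 1]
T2·T1 = [1 -2 0; -2 5 0; 0 0 1]
T3·…·T1 = [11/5 -134/25 0; 2/5 -13/25 0; 0 0 1]
T4·…·T1 = [-142/65 1673/325 0; 31/65 -514/325 0; 0 0 1]
T5·…·T1 = [142/65 -1673/325 0; 31/65 -514/325 0; 0 0 1]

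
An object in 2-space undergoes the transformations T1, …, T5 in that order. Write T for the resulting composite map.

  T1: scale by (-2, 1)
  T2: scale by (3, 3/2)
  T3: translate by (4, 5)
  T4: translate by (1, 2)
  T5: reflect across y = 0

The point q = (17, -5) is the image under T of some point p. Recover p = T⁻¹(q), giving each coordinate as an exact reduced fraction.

T1 = [-2 0 0; 0 1 0; 0 0 1]
T2·T1 = [-6 0 0; 0 3/2 0; 0 0 1]
T3·…·T1 = [-6 0 4; 0 3/2 5; 0 0 1]
T4·…·T1 = [-6 0 5; 0 3/2 7; 0 0 1]
T5·…·T1 = [-6 0 5; 0 -3/2 -7; 0 0 1]
det M = 9; M⁻¹ = [-1/6 0 5/6; 0 -2/3 -14/3; 0 0 1]
M⁻¹ · (17, -5)ᵀ = (-2, -4/3)ᵀ

p = (-2, -4/3)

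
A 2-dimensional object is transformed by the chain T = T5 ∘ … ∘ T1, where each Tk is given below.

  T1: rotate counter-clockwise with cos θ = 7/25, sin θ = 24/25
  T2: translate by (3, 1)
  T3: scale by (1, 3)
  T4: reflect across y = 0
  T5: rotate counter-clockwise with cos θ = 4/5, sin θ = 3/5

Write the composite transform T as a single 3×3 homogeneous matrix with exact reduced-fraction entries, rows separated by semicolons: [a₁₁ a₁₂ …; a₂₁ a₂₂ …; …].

T = [244/125 -33/125 21/5; -267/125 -156/125 -3/5; 0 0 1]

T1 = [7/25 -24/25 0; 24/25 7/25 0; 0 0 1]
T2·T1 = [7/25 -24/25 3; 24/25 7/25 1; 0 0 1]
T3·…·T1 = [7/25 -24/25 3; 72/25 21/25 3; 0 0 1]
T4·…·T1 = [7/25 -24/25 3; -72/25 -21/25 -3; 0 0 1]
T5·…·T1 = [244/125 -33/125 21/5; -267/125 -156/125 -3/5; 0 0 1]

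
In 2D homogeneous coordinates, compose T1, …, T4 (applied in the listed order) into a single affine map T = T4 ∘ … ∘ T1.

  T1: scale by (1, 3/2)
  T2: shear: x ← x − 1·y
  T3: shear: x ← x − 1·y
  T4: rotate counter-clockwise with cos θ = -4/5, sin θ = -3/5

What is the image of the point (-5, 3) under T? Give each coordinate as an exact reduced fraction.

T1 scale by (1, 3/2): (-5, 3) → (-5, 9/2)
T2 shear: x ← x − 1·y: (-5, 9/2) → (-19/2, 9/2)
T3 shear: x ← x − 1·y: (-19/2, 9/2) → (-14, 9/2)
T4 rotate counter-clockwise with cos θ = -4/5, sin θ = -3/5: (-14, 9/2) → (139/10, 24/5)

T(p) = (139/10, 24/5)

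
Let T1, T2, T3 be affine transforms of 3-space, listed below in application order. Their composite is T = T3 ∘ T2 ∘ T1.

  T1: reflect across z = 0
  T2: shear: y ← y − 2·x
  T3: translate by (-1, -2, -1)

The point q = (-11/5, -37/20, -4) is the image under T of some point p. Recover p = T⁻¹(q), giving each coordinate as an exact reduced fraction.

p = (-6/5, -9/4, 3)

T1 = [1 0 0 0; 0 1 0 0; 0 0 -1 0; 0 0 0 1]
T2·T1 = [1 0 0 0; -2 1 0 0; 0 0 -1 0; 0 0 0 1]
T3·…·T1 = [1 0 0 -1; -2 1 0 -2; 0 0 -1 -1; 0 0 0 1]
det M = -1; M⁻¹ = [1 0 0 1; 2 1 0 4; 0 0 -1 -1; 0 0 0 1]
M⁻¹ · (-11/5, -37/20, -4)ᵀ = (-6/5, -9/4, 3)ᵀ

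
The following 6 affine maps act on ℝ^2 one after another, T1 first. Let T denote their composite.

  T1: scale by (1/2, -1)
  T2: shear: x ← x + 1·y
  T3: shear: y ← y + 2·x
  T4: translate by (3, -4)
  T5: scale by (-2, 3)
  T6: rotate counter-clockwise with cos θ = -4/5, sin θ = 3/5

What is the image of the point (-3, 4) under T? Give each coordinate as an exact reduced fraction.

T(p) = (151/5, 243/5)

T1 scale by (1/2, -1): (-3, 4) → (-3/2, -4)
T2 shear: x ← x + 1·y: (-3/2, -4) → (-11/2, -4)
T3 shear: y ← y + 2·x: (-11/2, -4) → (-11/2, -15)
T4 translate by (3, -4): (-11/2, -15) → (-5/2, -19)
T5 scale by (-2, 3): (-5/2, -19) → (5, -57)
T6 rotate counter-clockwise with cos θ = -4/5, sin θ = 3/5: (5, -57) → (151/5, 243/5)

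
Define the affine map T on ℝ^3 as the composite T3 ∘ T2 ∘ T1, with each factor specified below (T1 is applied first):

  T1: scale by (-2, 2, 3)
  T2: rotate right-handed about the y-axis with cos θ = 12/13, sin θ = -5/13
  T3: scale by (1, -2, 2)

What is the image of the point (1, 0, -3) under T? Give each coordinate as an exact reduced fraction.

T(p) = (21/13, 0, -236/13)

T1 scale by (-2, 2, 3): (1, 0, -3) → (-2, 0, -9)
T2 rotate right-handed about the y-axis with cos θ = 12/13, sin θ = -5/13: (-2, 0, -9) → (21/13, 0, -118/13)
T3 scale by (1, -2, 2): (21/13, 0, -118/13) → (21/13, 0, -236/13)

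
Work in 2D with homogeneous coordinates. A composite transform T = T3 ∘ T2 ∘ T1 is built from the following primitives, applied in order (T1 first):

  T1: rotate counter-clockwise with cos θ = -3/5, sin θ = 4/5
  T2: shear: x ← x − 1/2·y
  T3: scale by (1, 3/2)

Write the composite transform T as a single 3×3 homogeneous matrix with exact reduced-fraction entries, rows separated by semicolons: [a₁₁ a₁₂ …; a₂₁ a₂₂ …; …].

T1 = [-3/5 -4/5 0; 4/5 -3/5 0; 0 0 1]
T2·T1 = [-1 -1/2 0; 4/5 -3/5 0; 0 0 1]
T3·…·T1 = [-1 -1/2 0; 6/5 -9/10 0; 0 0 1]

T = [-1 -1/2 0; 6/5 -9/10 0; 0 0 1]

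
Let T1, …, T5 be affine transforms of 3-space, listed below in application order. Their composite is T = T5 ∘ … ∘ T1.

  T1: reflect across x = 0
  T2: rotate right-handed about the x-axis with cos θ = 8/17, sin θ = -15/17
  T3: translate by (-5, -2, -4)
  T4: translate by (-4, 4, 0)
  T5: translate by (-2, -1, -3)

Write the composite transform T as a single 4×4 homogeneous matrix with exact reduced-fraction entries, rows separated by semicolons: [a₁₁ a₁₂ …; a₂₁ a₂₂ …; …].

T = [-1 0 0 -11; 0 8/17 15/17 1; 0 -15/17 8/17 -7; 0 0 0 1]

T1 = [-1 0 0 0; 0 1 0 0; 0 0 1 0; 0 0 0 1]
T2·T1 = [-1 0 0 0; 0 8/17 15/17 0; 0 -15/17 8/17 0; 0 0 0 1]
T3·…·T1 = [-1 0 0 -5; 0 8/17 15/17 -2; 0 -15/17 8/17 -4; 0 0 0 1]
T4·…·T1 = [-1 0 0 -9; 0 8/17 15/17 2; 0 -15/17 8/17 -4; 0 0 0 1]
T5·…·T1 = [-1 0 0 -11; 0 8/17 15/17 1; 0 -15/17 8/17 -7; 0 0 0 1]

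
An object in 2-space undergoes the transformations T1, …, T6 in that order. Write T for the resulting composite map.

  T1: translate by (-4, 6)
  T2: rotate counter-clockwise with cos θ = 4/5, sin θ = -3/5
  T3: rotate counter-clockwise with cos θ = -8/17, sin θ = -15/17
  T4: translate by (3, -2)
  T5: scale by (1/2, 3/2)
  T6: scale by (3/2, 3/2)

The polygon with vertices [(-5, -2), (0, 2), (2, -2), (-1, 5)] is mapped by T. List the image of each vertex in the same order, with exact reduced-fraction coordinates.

image vertices: (819/85, -693/170), (2553/340, -2889/170), (1659/340, -1827/170), (777/85, -7533/340)

T1 translate by (-4, 6): (-5, -2) → (-9, 4); (0, 2) → (-4, 8); (2, -2) → (-2, 4); (-1, 5) → (-5, 11)
T2 rotate counter-clockwise with cos θ = 4/5, sin θ = -3/5: (-9, 4) → (-24/5, 43/5); (-4, 8) → (8/5, 44/5); (-2, 4) → (4/5, 22/5); (-5, 11) → (13/5, 59/5)
T3 rotate counter-clockwise with cos θ = -8/17, sin θ = -15/17: (-24/5, 43/5) → (837/85, 16/85); (8/5, 44/5) → (596/85, -472/85); (4/5, 22/5) → (298/85, -236/85); (13/5, 59/5) → (781/85, -667/85)
T4 translate by (3, -2): (837/85, 16/85) → (1092/85, -154/85); (596/85, -472/85) → (851/85, -642/85); (298/85, -236/85) → (553/85, -406/85); (781/85, -667/85) → (1036/85, -837/85)
T5 scale by (1/2, 3/2): (1092/85, -154/85) → (546/85, -231/85); (851/85, -642/85) → (851/170, -963/85); (553/85, -406/85) → (553/170, -609/85); (1036/85, -837/85) → (518/85, -2511/170)
T6 scale by (3/2, 3/2): (546/85, -231/85) → (819/85, -693/170); (851/170, -963/85) → (2553/340, -2889/170); (553/170, -609/85) → (1659/340, -1827/170); (518/85, -2511/170) → (777/85, -7533/340)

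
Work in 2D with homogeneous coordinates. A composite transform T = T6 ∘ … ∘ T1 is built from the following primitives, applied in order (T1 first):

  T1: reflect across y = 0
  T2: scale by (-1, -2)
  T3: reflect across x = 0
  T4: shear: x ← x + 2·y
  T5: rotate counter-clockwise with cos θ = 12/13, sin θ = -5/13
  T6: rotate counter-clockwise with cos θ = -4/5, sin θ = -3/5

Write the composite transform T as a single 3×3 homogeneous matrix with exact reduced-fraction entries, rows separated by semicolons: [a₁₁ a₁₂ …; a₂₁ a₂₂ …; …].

T = [-63/65 -44/13 0; -16/65 -38/13 0; 0 0 1]

T1 = [1 0 0; 0 -1 0; 0 0 1]
T2·T1 = [-1 0 0; 0 2 0; 0 0 1]
T3·…·T1 = [1 0 0; 0 2 0; 0 0 1]
T4·…·T1 = [1 4 0; 0 2 0; 0 0 1]
T5·…·T1 = [12/13 58/13 0; -5/13 4/13 0; 0 0 1]
T6·…·T1 = [-63/65 -44/13 0; -16/65 -38/13 0; 0 0 1]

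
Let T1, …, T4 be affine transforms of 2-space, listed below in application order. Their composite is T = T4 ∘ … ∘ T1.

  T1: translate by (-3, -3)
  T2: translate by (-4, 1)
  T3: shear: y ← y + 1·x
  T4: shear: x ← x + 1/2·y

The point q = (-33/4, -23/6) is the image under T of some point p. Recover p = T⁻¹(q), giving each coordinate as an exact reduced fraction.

T1 = [1 0 -3; 0 1 -3; 0 0 1]
T2·T1 = [1 0 -7; 0 1 -2; 0 0 1]
T3·…·T1 = [1 0 -7; 1 1 -9; 0 0 1]
T4·…·T1 = [3/2 1/2 -23/2; 1 1 -9; 0 0 1]
det M = 1; M⁻¹ = [1 -1/2 7; -1 3/2 2; 0 0 1]
M⁻¹ · (-33/4, -23/6)ᵀ = (2/3, 9/2)ᵀ

p = (2/3, 9/2)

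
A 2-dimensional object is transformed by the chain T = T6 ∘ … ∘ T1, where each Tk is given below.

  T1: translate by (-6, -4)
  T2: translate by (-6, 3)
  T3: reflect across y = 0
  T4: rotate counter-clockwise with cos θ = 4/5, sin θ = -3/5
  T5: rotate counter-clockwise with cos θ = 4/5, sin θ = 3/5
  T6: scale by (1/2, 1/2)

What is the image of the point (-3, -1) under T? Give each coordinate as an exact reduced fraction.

T1 translate by (-6, -4): (-3, -1) → (-9, -5)
T2 translate by (-6, 3): (-9, -5) → (-15, -2)
T3 reflect across y = 0: (-15, -2) → (-15, 2)
T4 rotate counter-clockwise with cos θ = 4/5, sin θ = -3/5: (-15, 2) → (-54/5, 53/5)
T5 rotate counter-clockwise with cos θ = 4/5, sin θ = 3/5: (-54/5, 53/5) → (-15, 2)
T6 scale by (1/2, 1/2): (-15, 2) → (-15/2, 1)

T(p) = (-15/2, 1)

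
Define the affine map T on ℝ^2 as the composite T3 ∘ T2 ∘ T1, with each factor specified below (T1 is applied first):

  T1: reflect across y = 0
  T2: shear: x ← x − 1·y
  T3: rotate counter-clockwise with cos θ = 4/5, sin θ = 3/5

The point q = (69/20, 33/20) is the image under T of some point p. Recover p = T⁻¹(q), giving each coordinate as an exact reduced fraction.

T1 = [1 0 0; 0 -1 0; 0 0 1]
T2·T1 = [1 1 0; 0 -1 0; 0 0 1]
T3·…·T1 = [4/5 7/5 0; 3/5 -1/5 0; 0 0 1]
det M = -1; M⁻¹ = [1/5 7/5 0; 3/5 -4/5 0; 0 0 1]
M⁻¹ · (69/20, 33/20)ᵀ = (3, 3/4)ᵀ

p = (3, 3/4)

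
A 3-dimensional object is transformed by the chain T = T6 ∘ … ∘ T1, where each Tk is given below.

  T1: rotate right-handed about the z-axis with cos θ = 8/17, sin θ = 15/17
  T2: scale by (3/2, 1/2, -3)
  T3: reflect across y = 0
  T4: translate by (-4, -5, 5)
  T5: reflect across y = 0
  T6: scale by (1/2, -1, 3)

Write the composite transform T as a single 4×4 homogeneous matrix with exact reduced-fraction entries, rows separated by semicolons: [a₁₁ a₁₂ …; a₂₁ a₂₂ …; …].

T = [6/17 -45/68 0 -2; -15/34 -4/17 0 -5; 0 0 -9 15; 0 0 0 1]

T1 = [8/17 -15/17 0 0; 15/17 8/17 0 0; 0 0 1 0; 0 0 0 1]
T2·T1 = [12/17 -45/34 0 0; 15/34 4/17 0 0; 0 0 -3 0; 0 0 0 1]
T3·…·T1 = [12/17 -45/34 0 0; -15/34 -4/17 0 0; 0 0 -3 0; 0 0 0 1]
T4·…·T1 = [12/17 -45/34 0 -4; -15/34 -4/17 0 -5; 0 0 -3 5; 0 0 0 1]
T5·…·T1 = [12/17 -45/34 0 -4; 15/34 4/17 0 5; 0 0 -3 5; 0 0 0 1]
T6·…·T1 = [6/17 -45/68 0 -2; -15/34 -4/17 0 -5; 0 0 -9 15; 0 0 0 1]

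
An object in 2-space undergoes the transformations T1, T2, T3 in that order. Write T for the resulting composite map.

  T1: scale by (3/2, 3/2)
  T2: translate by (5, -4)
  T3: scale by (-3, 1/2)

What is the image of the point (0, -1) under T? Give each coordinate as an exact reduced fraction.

T(p) = (-15, -11/4)

T1 scale by (3/2, 3/2): (0, -1) → (0, -3/2)
T2 translate by (5, -4): (0, -3/2) → (5, -11/2)
T3 scale by (-3, 1/2): (5, -11/2) → (-15, -11/4)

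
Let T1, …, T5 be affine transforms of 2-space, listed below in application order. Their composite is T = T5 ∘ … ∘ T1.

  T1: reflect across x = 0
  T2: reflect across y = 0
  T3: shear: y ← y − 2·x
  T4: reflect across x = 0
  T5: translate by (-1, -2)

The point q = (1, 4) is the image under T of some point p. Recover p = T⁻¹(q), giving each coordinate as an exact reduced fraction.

p = (2, -2)

T1 = [-1 0 0; 0 1 0; 0 0 1]
T2·T1 = [-1 0 0; 0 -1 0; 0 0 1]
T3·…·T1 = [-1 0 0; 2 -1 0; 0 0 1]
T4·…·T1 = [1 0 0; 2 -1 0; 0 0 1]
T5·…·T1 = [1 0 -1; 2 -1 -2; 0 0 1]
det M = -1; M⁻¹ = [1 0 1; 2 -1 0; 0 0 1]
M⁻¹ · (1, 4)ᵀ = (2, -2)ᵀ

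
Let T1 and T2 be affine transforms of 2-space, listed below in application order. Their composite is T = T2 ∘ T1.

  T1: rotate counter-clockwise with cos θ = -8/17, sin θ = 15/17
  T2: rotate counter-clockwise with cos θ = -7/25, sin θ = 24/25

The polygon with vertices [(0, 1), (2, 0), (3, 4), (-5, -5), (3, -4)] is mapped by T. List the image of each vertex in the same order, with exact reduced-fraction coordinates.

image vertices: (297/425, -304/425), (-608/425, -594/425), (276/425, -2107/425), (7/85, 601/85), (-84/17, 13/17)

T1 rotate counter-clockwise with cos θ = -8/17, sin θ = 15/17: (0, 1) → (-15/17, -8/17); (2, 0) → (-16/17, 30/17); (3, 4) → (-84/17, 13/17); (-5, -5) → (115/17, -35/17); (3, -4) → (36/17, 77/17)
T2 rotate counter-clockwise with cos θ = -7/25, sin θ = 24/25: (-15/17, -8/17) → (297/425, -304/425); (-16/17, 30/17) → (-608/425, -594/425); (-84/17, 13/17) → (276/425, -2107/425); (115/17, -35/17) → (7/85, 601/85); (36/17, 77/17) → (-84/17, 13/17)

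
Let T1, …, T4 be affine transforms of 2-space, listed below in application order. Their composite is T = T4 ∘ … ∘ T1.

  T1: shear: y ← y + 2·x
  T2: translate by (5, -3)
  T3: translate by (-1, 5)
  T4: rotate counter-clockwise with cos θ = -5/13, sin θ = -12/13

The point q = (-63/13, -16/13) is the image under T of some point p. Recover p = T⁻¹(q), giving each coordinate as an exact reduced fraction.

T1 = [1 0 0; 2 1 0; 0 0 1]
T2·T1 = [1 0 5; 2 1 -3; 0 0 1]
T3·…·T1 = [1 0 4; 2 1 2; 0 0 1]
T4·…·T1 = [19/13 12/13 4/13; -22/13 -5/13 -58/13; 0 0 1]
det M = 1; M⁻¹ = [-5/13 -12/13 -4; 22/13 19/13 6; 0 0 1]
M⁻¹ · (-63/13, -16/13)ᵀ = (-1, -4)ᵀ

p = (-1, -4)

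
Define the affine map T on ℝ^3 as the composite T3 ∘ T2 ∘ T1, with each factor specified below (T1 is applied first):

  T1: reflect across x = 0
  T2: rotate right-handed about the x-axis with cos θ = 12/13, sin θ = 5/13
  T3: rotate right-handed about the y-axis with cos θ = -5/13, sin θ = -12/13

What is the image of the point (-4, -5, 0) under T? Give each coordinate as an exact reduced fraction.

T(p) = (40/169, -60/13, 749/169)

T1 reflect across x = 0: (-4, -5, 0) → (4, -5, 0)
T2 rotate right-handed about the x-axis with cos θ = 12/13, sin θ = 5/13: (4, -5, 0) → (4, -60/13, -25/13)
T3 rotate right-handed about the y-axis with cos θ = -5/13, sin θ = -12/13: (4, -60/13, -25/13) → (40/169, -60/13, 749/169)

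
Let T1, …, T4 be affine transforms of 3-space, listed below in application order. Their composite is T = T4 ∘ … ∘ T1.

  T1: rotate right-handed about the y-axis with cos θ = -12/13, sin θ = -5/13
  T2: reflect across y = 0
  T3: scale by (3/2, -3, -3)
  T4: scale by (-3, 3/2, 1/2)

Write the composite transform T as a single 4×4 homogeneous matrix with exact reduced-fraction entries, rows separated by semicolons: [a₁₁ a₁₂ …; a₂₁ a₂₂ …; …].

T = [54/13 0 45/26 0; 0 9/2 0 0; -15/26 0 18/13 0; 0 0 0 1]

T1 = [-12/13 0 -5/13 0; 0 1 0 0; 5/13 0 -12/13 0; 0 0 0 1]
T2·T1 = [-12/13 0 -5/13 0; 0 -1 0 0; 5/13 0 -12/13 0; 0 0 0 1]
T3·…·T1 = [-18/13 0 -15/26 0; 0 3 0 0; -15/13 0 36/13 0; 0 0 0 1]
T4·…·T1 = [54/13 0 45/26 0; 0 9/2 0 0; -15/26 0 18/13 0; 0 0 0 1]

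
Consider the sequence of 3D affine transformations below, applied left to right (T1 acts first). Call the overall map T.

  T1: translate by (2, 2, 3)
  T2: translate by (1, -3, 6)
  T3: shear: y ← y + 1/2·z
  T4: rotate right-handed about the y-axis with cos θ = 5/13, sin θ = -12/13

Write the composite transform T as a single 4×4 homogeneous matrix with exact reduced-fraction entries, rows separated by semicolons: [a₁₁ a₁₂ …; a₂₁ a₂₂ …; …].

T = [5/13 0 -12/13 -93/13; 0 1 1/2 7/2; 12/13 0 5/13 81/13; 0 0 0 1]

T1 = [1 0 0 2; 0 1 0 2; 0 0 1 3; 0 0 0 1]
T2·T1 = [1 0 0 3; 0 1 0 -1; 0 0 1 9; 0 0 0 1]
T3·…·T1 = [1 0 0 3; 0 1 1/2 7/2; 0 0 1 9; 0 0 0 1]
T4·…·T1 = [5/13 0 -12/13 -93/13; 0 1 1/2 7/2; 12/13 0 5/13 81/13; 0 0 0 1]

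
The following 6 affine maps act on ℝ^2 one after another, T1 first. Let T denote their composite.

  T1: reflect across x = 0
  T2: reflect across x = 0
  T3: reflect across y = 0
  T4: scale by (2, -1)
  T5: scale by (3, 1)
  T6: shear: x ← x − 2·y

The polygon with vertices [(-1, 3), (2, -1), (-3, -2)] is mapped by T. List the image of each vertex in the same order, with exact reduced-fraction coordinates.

T1 reflect across x = 0: (-1, 3) → (1, 3); (2, -1) → (-2, -1); (-3, -2) → (3, -2)
T2 reflect across x = 0: (1, 3) → (-1, 3); (-2, -1) → (2, -1); (3, -2) → (-3, -2)
T3 reflect across y = 0: (-1, 3) → (-1, -3); (2, -1) → (2, 1); (-3, -2) → (-3, 2)
T4 scale by (2, -1): (-1, -3) → (-2, 3); (2, 1) → (4, -1); (-3, 2) → (-6, -2)
T5 scale by (3, 1): (-2, 3) → (-6, 3); (4, -1) → (12, -1); (-6, -2) → (-18, -2)
T6 shear: x ← x − 2·y: (-6, 3) → (-12, 3); (12, -1) → (14, -1); (-18, -2) → (-14, -2)

image vertices: (-12, 3), (14, -1), (-14, -2)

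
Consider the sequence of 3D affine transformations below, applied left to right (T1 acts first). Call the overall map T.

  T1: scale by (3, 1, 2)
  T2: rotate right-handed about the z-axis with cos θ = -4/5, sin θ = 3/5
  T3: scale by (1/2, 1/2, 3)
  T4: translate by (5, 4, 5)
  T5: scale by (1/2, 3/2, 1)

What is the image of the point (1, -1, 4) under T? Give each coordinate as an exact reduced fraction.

T1 scale by (3, 1, 2): (1, -1, 4) → (3, -1, 8)
T2 rotate right-handed about the z-axis with cos θ = -4/5, sin θ = 3/5: (3, -1, 8) → (-9/5, 13/5, 8)
T3 scale by (1/2, 1/2, 3): (-9/5, 13/5, 8) → (-9/10, 13/10, 24)
T4 translate by (5, 4, 5): (-9/10, 13/10, 24) → (41/10, 53/10, 29)
T5 scale by (1/2, 3/2, 1): (41/10, 53/10, 29) → (41/20, 159/20, 29)

T(p) = (41/20, 159/20, 29)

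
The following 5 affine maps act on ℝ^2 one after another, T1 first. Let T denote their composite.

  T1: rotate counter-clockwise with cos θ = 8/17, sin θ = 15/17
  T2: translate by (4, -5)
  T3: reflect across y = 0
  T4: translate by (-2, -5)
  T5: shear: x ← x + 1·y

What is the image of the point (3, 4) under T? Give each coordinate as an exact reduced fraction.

T(p) = (-79/17, -77/17)

T1 rotate counter-clockwise with cos θ = 8/17, sin θ = 15/17: (3, 4) → (-36/17, 77/17)
T2 translate by (4, -5): (-36/17, 77/17) → (32/17, -8/17)
T3 reflect across y = 0: (32/17, -8/17) → (32/17, 8/17)
T4 translate by (-2, -5): (32/17, 8/17) → (-2/17, -77/17)
T5 shear: x ← x + 1·y: (-2/17, -77/17) → (-79/17, -77/17)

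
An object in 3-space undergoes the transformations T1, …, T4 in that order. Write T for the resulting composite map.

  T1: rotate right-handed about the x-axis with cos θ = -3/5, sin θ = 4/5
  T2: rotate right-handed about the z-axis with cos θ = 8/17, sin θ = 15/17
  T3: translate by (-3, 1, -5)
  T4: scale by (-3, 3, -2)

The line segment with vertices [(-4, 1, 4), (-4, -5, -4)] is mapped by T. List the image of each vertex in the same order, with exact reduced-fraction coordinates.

T1 rotate right-handed about the x-axis with cos θ = -3/5, sin θ = 4/5: (-4, 1, 4) → (-4, -19/5, -8/5); (-4, -5, -4) → (-4, 31/5, -8/5)
T2 rotate right-handed about the z-axis with cos θ = 8/17, sin θ = 15/17: (-4, -19/5, -8/5) → (25/17, -452/85, -8/5); (-4, 31/5, -8/5) → (-125/17, -52/85, -8/5)
T3 translate by (-3, 1, -5): (25/17, -452/85, -8/5) → (-26/17, -367/85, -33/5); (-125/17, -52/85, -8/5) → (-176/17, 33/85, -33/5)
T4 scale by (-3, 3, -2): (-26/17, -367/85, -33/5) → (78/17, -1101/85, 66/5); (-176/17, 33/85, -33/5) → (528/17, 99/85, 66/5)

image vertices: (78/17, -1101/85, 66/5), (528/17, 99/85, 66/5)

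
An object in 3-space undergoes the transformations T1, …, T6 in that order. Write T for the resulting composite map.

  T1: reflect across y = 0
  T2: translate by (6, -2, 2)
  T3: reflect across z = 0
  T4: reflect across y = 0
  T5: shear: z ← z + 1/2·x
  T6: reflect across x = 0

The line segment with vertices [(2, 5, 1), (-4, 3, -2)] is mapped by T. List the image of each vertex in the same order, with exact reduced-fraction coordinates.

T1 reflect across y = 0: (2, 5, 1) → (2, -5, 1); (-4, 3, -2) → (-4, -3, -2)
T2 translate by (6, -2, 2): (2, -5, 1) → (8, -7, 3); (-4, -3, -2) → (2, -5, 0)
T3 reflect across z = 0: (8, -7, 3) → (8, -7, -3); (2, -5, 0) → (2, -5, 0)
T4 reflect across y = 0: (8, -7, -3) → (8, 7, -3); (2, -5, 0) → (2, 5, 0)
T5 shear: z ← z + 1/2·x: (8, 7, -3) → (8, 7, 1); (2, 5, 0) → (2, 5, 1)
T6 reflect across x = 0: (8, 7, 1) → (-8, 7, 1); (2, 5, 1) → (-2, 5, 1)

image vertices: (-8, 7, 1), (-2, 5, 1)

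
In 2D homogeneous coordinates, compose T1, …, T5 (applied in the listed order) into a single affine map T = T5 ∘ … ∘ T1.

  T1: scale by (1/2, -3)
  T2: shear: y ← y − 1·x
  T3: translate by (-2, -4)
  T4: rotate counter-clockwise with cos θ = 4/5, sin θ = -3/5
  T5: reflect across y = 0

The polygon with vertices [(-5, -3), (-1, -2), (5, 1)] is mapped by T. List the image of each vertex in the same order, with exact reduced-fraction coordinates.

T1 scale by (1/2, -3): (-5, -3) → (-5/2, 9); (-1, -2) → (-1/2, 6); (5, 1) → (5/2, -3)
T2 shear: y ← y − 1·x: (-5/2, 9) → (-5/2, 23/2); (-1/2, 6) → (-1/2, 13/2); (5/2, -3) → (5/2, -11/2)
T3 translate by (-2, -4): (-5/2, 23/2) → (-9/2, 15/2); (-1/2, 13/2) → (-5/2, 5/2); (5/2, -11/2) → (1/2, -19/2)
T4 rotate counter-clockwise with cos θ = 4/5, sin θ = -3/5: (-9/2, 15/2) → (9/10, 87/10); (-5/2, 5/2) → (-1/2, 7/2); (1/2, -19/2) → (-53/10, -79/10)
T5 reflect across y = 0: (9/10, 87/10) → (9/10, -87/10); (-1/2, 7/2) → (-1/2, -7/2); (-53/10, -79/10) → (-53/10, 79/10)

image vertices: (9/10, -87/10), (-1/2, -7/2), (-53/10, 79/10)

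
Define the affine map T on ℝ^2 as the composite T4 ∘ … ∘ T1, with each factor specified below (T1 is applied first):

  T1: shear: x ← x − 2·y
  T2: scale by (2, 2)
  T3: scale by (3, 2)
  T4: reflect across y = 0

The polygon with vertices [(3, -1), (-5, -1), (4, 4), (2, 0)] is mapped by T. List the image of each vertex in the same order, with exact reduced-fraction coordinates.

T1 shear: x ← x − 2·y: (3, -1) → (5, -1); (-5, -1) → (-3, -1); (4, 4) → (-4, 4); (2, 0) → (2, 0)
T2 scale by (2, 2): (5, -1) → (10, -2); (-3, -1) → (-6, -2); (-4, 4) → (-8, 8); (2, 0) → (4, 0)
T3 scale by (3, 2): (10, -2) → (30, -4); (-6, -2) → (-18, -4); (-8, 8) → (-24, 16); (4, 0) → (12, 0)
T4 reflect across y = 0: (30, -4) → (30, 4); (-18, -4) → (-18, 4); (-24, 16) → (-24, -16); (12, 0) → (12, 0)

image vertices: (30, 4), (-18, 4), (-24, -16), (12, 0)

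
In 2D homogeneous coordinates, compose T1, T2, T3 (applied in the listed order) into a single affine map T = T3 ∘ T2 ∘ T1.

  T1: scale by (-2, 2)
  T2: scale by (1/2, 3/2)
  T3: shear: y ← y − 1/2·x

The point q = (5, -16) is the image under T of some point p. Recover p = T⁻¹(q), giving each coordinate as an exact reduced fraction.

T1 = [-2 0 0; 0 2 0; 0 0 1]
T2·T1 = [-1 0 0; 0 3 0; 0 0 1]
T3·…·T1 = [-1 0 0; 1/2 3 0; 0 0 1]
det M = -3; M⁻¹ = [-1 0 0; 1/6 1/3 0; 0 0 1]
M⁻¹ · (5, -16)ᵀ = (-5, -9/2)ᵀ

p = (-5, -9/2)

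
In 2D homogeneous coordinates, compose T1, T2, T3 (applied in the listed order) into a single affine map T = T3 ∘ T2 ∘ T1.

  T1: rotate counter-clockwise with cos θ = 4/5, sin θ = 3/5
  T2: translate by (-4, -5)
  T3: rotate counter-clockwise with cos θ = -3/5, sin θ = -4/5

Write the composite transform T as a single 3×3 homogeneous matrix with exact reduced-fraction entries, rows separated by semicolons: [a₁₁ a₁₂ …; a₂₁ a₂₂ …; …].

T1 = [4/5 -3/5 0; 3/5 4/5 0; 0 0 1]
T2·T1 = [4/5 -3/5 -4; 3/5 4/5 -5; 0 0 1]
T3·…·T1 = [0 1 -8/5; -1 0 31/5; 0 0 1]

T = [0 1 -8/5; -1 0 31/5; 0 0 1]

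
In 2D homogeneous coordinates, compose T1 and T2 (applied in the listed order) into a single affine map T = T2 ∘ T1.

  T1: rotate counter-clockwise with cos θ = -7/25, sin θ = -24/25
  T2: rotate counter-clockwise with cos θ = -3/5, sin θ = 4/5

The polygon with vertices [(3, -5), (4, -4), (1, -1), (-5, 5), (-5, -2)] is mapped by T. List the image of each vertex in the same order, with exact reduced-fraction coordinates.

T1 rotate counter-clockwise with cos θ = -7/25, sin θ = -24/25: (3, -5) → (-141/25, -37/25); (4, -4) → (-124/25, -68/25); (1, -1) → (-31/25, -17/25); (-5, 5) → (31/5, 17/5); (-5, -2) → (-13/25, 134/25)
T2 rotate counter-clockwise with cos θ = -3/5, sin θ = 4/5: (-141/25, -37/25) → (571/125, -453/125); (-124/25, -68/25) → (644/125, -292/125); (-31/25, -17/25) → (161/125, -73/125); (31/5, 17/5) → (-161/25, 73/25); (-13/25, 134/25) → (-497/125, -454/125)

image vertices: (571/125, -453/125), (644/125, -292/125), (161/125, -73/125), (-161/25, 73/25), (-497/125, -454/125)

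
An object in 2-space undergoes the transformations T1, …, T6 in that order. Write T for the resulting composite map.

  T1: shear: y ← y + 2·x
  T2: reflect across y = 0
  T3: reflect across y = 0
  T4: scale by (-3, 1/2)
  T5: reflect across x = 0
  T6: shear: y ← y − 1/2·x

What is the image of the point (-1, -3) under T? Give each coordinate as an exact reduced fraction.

T1 shear: y ← y + 2·x: (-1, -3) → (-1, -5)
T2 reflect across y = 0: (-1, -5) → (-1, 5)
T3 reflect across y = 0: (-1, 5) → (-1, -5)
T4 scale by (-3, 1/2): (-1, -5) → (3, -5/2)
T5 reflect across x = 0: (3, -5/2) → (-3, -5/2)
T6 shear: y ← y − 1/2·x: (-3, -5/2) → (-3, -1)

T(p) = (-3, -1)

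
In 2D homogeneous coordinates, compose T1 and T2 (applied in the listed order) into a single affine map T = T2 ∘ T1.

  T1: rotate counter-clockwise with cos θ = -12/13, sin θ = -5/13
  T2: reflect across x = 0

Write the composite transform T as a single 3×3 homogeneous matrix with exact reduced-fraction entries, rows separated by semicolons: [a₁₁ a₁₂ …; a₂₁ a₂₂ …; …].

T1 = [-12/13 5/13 0; -5/13 -12/13 0; 0 0 1]
T2·T1 = [12/13 -5/13 0; -5/13 -12/13 0; 0 0 1]

T = [12/13 -5/13 0; -5/13 -12/13 0; 0 0 1]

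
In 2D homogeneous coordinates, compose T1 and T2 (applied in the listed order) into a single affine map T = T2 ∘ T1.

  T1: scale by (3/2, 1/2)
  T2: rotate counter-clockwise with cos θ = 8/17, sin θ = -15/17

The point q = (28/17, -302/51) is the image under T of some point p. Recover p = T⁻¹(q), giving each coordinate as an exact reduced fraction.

p = (4, -8/3)

T1 = [3/2 0 0; 0 1/2 0; 0 0 1]
T2·T1 = [12/17 15/34 0; -45/34 4/17 0; 0 0 1]
det M = 3/4; M⁻¹ = [16/51 -10/17 0; 30/17 16/17 0; 0 0 1]
M⁻¹ · (28/17, -302/51)ᵀ = (4, -8/3)ᵀ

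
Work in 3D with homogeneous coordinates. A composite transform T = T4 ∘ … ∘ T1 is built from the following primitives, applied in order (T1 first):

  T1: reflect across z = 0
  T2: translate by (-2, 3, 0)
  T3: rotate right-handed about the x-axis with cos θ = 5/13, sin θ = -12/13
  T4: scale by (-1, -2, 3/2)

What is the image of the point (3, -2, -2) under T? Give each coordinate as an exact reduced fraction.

T1 reflect across z = 0: (3, -2, -2) → (3, -2, 2)
T2 translate by (-2, 3, 0): (3, -2, 2) → (1, 1, 2)
T3 rotate right-handed about the x-axis with cos θ = 5/13, sin θ = -12/13: (1, 1, 2) → (1, 29/13, -2/13)
T4 scale by (-1, -2, 3/2): (1, 29/13, -2/13) → (-1, -58/13, -3/13)

T(p) = (-1, -58/13, -3/13)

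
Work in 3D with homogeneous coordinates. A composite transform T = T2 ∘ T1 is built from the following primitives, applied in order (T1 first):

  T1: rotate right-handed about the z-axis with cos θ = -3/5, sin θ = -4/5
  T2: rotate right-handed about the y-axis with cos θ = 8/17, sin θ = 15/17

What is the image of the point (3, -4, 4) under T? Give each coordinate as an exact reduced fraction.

T(p) = (20/17, 0, 107/17)

T1 rotate right-handed about the z-axis with cos θ = -3/5, sin θ = -4/5: (3, -4, 4) → (-5, 0, 4)
T2 rotate right-handed about the y-axis with cos θ = 8/17, sin θ = 15/17: (-5, 0, 4) → (20/17, 0, 107/17)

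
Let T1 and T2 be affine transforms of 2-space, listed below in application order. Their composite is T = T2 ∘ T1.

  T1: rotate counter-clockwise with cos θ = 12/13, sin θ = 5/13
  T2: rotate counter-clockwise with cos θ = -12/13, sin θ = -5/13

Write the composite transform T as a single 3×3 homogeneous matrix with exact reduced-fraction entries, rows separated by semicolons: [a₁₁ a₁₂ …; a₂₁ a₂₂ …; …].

T1 = [12/13 -5/13 0; 5/13 12/13 0; 0 0 1]
T2·T1 = [-119/169 120/169 0; -120/169 -119/169 0; 0 0 1]

T = [-119/169 120/169 0; -120/169 -119/169 0; 0 0 1]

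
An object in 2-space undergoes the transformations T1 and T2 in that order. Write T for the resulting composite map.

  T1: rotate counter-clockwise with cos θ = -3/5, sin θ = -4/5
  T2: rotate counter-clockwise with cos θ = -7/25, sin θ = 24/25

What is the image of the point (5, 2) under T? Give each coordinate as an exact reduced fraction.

T1 rotate counter-clockwise with cos θ = -3/5, sin θ = -4/5: (5, 2) → (-7/5, -26/5)
T2 rotate counter-clockwise with cos θ = -7/25, sin θ = 24/25: (-7/5, -26/5) → (673/125, 14/125)

T(p) = (673/125, 14/125)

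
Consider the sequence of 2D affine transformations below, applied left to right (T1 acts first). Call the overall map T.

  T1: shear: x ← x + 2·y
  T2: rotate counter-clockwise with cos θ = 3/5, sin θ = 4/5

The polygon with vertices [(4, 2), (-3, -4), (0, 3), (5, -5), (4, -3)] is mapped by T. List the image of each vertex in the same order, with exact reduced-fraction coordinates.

image vertices: (16/5, 38/5), (-17/5, -56/5), (6/5, 33/5), (1, -7), (6/5, -17/5)

T1 shear: x ← x + 2·y: (4, 2) → (8, 2); (-3, -4) → (-11, -4); (0, 3) → (6, 3); (5, -5) → (-5, -5); (4, -3) → (-2, -3)
T2 rotate counter-clockwise with cos θ = 3/5, sin θ = 4/5: (8, 2) → (16/5, 38/5); (-11, -4) → (-17/5, -56/5); (6, 3) → (6/5, 33/5); (-5, -5) → (1, -7); (-2, -3) → (6/5, -17/5)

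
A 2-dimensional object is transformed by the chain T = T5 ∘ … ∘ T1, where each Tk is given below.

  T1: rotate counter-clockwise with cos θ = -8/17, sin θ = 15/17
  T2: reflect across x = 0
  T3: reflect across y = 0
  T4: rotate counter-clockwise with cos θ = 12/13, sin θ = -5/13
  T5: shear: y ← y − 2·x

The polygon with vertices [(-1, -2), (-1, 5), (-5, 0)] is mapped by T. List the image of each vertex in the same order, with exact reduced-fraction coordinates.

T1 rotate counter-clockwise with cos θ = -8/17, sin θ = 15/17: (-1, -2) → (38/17, 1/17); (-1, 5) → (-67/17, -55/17); (-5, 0) → (40/17, -75/17)
T2 reflect across x = 0: (38/17, 1/17) → (-38/17, 1/17); (-67/17, -55/17) → (67/17, -55/17); (40/17, -75/17) → (-40/17, -75/17)
T3 reflect across y = 0: (-38/17, 1/17) → (-38/17, -1/17); (67/17, -55/17) → (67/17, 55/17); (-40/17, -75/17) → (-40/17, 75/17)
T4 rotate counter-clockwise with cos θ = 12/13, sin θ = -5/13: (-38/17, -1/17) → (-461/221, 178/221); (67/17, 55/17) → (83/17, 25/17); (-40/17, 75/17) → (-105/221, 1100/221)
T5 shear: y ← y − 2·x: (-461/221, 178/221) → (-461/221, 1100/221); (83/17, 25/17) → (83/17, -141/17); (-105/221, 1100/221) → (-105/221, 1310/221)

image vertices: (-461/221, 1100/221), (83/17, -141/17), (-105/221, 1310/221)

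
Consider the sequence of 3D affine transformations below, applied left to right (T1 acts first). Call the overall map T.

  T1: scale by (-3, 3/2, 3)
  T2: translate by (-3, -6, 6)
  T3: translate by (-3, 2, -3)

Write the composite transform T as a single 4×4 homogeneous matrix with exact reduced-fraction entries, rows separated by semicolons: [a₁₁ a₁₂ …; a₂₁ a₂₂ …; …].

T = [-3 0 0 -6; 0 3/2 0 -4; 0 0 3 3; 0 0 0 1]

T1 = [-3 0 0 0; 0 3/2 0 0; 0 0 3 0; 0 0 0 1]
T2·T1 = [-3 0 0 -3; 0 3/2 0 -6; 0 0 3 6; 0 0 0 1]
T3·…·T1 = [-3 0 0 -6; 0 3/2 0 -4; 0 0 3 3; 0 0 0 1]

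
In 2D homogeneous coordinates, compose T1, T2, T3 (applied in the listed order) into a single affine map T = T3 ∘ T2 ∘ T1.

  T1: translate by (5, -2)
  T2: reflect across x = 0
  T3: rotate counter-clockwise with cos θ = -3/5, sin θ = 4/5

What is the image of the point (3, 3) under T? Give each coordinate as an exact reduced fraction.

T1 translate by (5, -2): (3, 3) → (8, 1)
T2 reflect across x = 0: (8, 1) → (-8, 1)
T3 rotate counter-clockwise with cos θ = -3/5, sin θ = 4/5: (-8, 1) → (4, -7)

T(p) = (4, -7)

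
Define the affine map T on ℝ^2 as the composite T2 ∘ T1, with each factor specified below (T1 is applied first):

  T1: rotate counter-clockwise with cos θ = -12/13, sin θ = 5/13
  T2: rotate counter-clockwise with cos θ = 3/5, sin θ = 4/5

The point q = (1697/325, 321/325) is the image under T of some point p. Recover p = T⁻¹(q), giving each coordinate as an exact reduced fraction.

T1 = [-12/13 -5/13 0; 5/13 -12/13 0; 0 0 1]
T2·T1 = [-56/65 33/65 0; -33/65 -56/65 0; 0 0 1]
det M = 1; M⁻¹ = [-56/65 -33/65 0; 33/65 -56/65 0; 0 0 1]
M⁻¹ · (1697/325, 321/325)ᵀ = (-5, 9/5)ᵀ

p = (-5, 9/5)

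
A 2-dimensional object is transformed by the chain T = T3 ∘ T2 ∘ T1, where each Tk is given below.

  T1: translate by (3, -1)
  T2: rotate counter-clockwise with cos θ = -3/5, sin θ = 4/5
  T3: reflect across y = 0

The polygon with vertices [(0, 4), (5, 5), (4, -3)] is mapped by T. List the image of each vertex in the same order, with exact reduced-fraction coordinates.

T1 translate by (3, -1): (0, 4) → (3, 3); (5, 5) → (8, 4); (4, -3) → (7, -4)
T2 rotate counter-clockwise with cos θ = -3/5, sin θ = 4/5: (3, 3) → (-21/5, 3/5); (8, 4) → (-8, 4); (7, -4) → (-1, 8)
T3 reflect across y = 0: (-21/5, 3/5) → (-21/5, -3/5); (-8, 4) → (-8, -4); (-1, 8) → (-1, -8)

image vertices: (-21/5, -3/5), (-8, -4), (-1, -8)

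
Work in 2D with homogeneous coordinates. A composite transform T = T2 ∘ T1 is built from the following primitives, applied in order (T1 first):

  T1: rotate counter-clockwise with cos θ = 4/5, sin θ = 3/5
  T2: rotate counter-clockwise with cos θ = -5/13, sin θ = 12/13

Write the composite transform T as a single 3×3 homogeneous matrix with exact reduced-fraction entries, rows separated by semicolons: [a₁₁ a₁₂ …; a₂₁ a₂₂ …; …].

T1 = [4/5 -3/5 0; 3/5 4/5 0; 0 0 1]
T2·T1 = [-56/65 -33/65 0; 33/65 -56/65 0; 0 0 1]

T = [-56/65 -33/65 0; 33/65 -56/65 0; 0 0 1]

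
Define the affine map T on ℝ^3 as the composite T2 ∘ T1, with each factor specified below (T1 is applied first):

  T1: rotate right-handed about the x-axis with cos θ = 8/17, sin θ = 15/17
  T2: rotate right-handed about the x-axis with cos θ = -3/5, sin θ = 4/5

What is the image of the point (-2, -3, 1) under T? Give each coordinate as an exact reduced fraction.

T1 rotate right-handed about the x-axis with cos θ = 8/17, sin θ = 15/17: (-2, -3, 1) → (-2, -39/17, -37/17)
T2 rotate right-handed about the x-axis with cos θ = -3/5, sin θ = 4/5: (-2, -39/17, -37/17) → (-2, 53/17, -9/17)

T(p) = (-2, 53/17, -9/17)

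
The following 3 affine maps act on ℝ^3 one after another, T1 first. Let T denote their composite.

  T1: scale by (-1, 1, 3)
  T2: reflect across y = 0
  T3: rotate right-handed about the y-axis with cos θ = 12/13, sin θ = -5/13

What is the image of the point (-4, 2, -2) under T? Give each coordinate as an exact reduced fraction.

T(p) = (6, -2, -4)

T1 scale by (-1, 1, 3): (-4, 2, -2) → (4, 2, -6)
T2 reflect across y = 0: (4, 2, -6) → (4, -2, -6)
T3 rotate right-handed about the y-axis with cos θ = 12/13, sin θ = -5/13: (4, -2, -6) → (6, -2, -4)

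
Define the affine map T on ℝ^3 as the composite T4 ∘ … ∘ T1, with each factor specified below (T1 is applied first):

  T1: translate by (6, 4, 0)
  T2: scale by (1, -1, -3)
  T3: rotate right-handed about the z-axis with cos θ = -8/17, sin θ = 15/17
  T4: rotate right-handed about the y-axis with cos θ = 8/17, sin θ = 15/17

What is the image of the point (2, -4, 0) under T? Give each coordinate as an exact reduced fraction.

T(p) = (-512/289, 120/17, 960/289)

T1 translate by (6, 4, 0): (2, -4, 0) → (8, 0, 0)
T2 scale by (1, -1, -3): (8, 0, 0) → (8, 0, 0)
T3 rotate right-handed about the z-axis with cos θ = -8/17, sin θ = 15/17: (8, 0, 0) → (-64/17, 120/17, 0)
T4 rotate right-handed about the y-axis with cos θ = 8/17, sin θ = 15/17: (-64/17, 120/17, 0) → (-512/289, 120/17, 960/289)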